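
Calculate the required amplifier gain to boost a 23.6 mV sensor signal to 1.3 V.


Gain = Vout / Vin (converting to same units).
G = 1.3 V / 23.6 mV
G = 1300.0 mV / 23.6 mV
G = 55.08

55.08


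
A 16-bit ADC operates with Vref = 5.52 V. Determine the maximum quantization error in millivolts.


The maximum quantization error is +/- LSB/2.
LSB = Vref / 2^n = 5.52 / 65536 = 8.423e-05 V
Max error = LSB / 2 = 8.423e-05 / 2 = 4.211e-05 V
Max error = 0.0421 mV

0.0421 mV


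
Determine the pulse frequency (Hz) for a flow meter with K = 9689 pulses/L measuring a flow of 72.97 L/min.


Frequency = K * Q / 60 (converting L/min to L/s).
f = 9689 * 72.97 / 60
f = 707006.33 / 60
f = 11783.44 Hz

11783.44 Hz


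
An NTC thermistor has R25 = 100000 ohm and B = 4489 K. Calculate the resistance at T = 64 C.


NTC thermistor equation: Rt = R25 * exp(B * (1/T - 1/T25)).
T in Kelvin: 337.15 K, T25 = 298.15 K
1/T - 1/T25 = 1/337.15 - 1/298.15 = -0.00038798
B * (1/T - 1/T25) = 4489 * -0.00038798 = -1.7416
Rt = 100000 * exp(-1.7416) = 17523.4 ohm

17523.4 ohm


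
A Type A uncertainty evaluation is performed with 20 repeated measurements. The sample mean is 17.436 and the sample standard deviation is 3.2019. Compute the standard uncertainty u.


The standard uncertainty for Type A evaluation is u = s / sqrt(n).
u = 3.2019 / sqrt(20)
u = 3.2019 / 4.4721
u = 0.716

0.716


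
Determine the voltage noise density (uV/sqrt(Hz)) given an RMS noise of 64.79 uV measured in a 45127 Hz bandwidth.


Noise spectral density = Vrms / sqrt(BW).
NSD = 64.79 / sqrt(45127)
NSD = 64.79 / 212.4312
NSD = 0.305 uV/sqrt(Hz)

0.305 uV/sqrt(Hz)


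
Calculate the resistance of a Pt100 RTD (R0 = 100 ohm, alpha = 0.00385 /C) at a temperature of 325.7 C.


The RTD equation: Rt = R0 * (1 + alpha * T).
Rt = 100 * (1 + 0.00385 * 325.7)
Rt = 100 * (1 + 1.253945)
Rt = 100 * 2.253945
Rt = 225.394 ohm

225.394 ohm


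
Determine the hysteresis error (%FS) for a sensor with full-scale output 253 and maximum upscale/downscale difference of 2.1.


Hysteresis = (max difference / full scale) * 100%.
H = (2.1 / 253) * 100
H = 0.83 %FS

0.83 %FS


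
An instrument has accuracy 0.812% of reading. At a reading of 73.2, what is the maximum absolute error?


Absolute error = (accuracy% / 100) * reading.
Error = (0.812 / 100) * 73.2
Error = 0.00812 * 73.2
Error = 0.5944

0.5944


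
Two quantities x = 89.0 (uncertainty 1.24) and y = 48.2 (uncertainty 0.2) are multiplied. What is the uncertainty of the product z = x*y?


For a product z = x*y, the relative uncertainty is:
uz/z = sqrt((ux/x)^2 + (uy/y)^2)
Relative uncertainties: ux/x = 1.24/89.0 = 0.013933
uy/y = 0.2/48.2 = 0.004149
z = 89.0 * 48.2 = 4289.8
uz = 4289.8 * sqrt(0.013933^2 + 0.004149^2) = 62.362

62.362


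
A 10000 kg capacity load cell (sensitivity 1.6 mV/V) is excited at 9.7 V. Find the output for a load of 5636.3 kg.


Vout = rated_output * Vex * (load / capacity).
Vout = 1.6 * 9.7 * (5636.3 / 10000)
Vout = 1.6 * 9.7 * 0.56363
Vout = 8.748 mV

8.748 mV


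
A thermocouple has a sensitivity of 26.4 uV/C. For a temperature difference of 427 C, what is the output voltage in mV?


The thermocouple output V = sensitivity * dT.
V = 26.4 uV/C * 427 C
V = 11272.8 uV
V = 11.273 mV

11.273 mV


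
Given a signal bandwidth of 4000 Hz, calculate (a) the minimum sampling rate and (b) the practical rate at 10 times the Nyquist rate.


By Nyquist theorem, fs_min = 2 * fmax.
fs_min = 2 * 4000 = 8000 Hz
Practical rate = 10 * fs_min = 10 * 8000 = 80000 Hz

fs_min = 8000 Hz, fs_practical = 80000 Hz


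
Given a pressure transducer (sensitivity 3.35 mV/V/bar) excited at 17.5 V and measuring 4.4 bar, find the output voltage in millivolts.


Output = sensitivity * Vex * P.
Vout = 3.35 * 17.5 * 4.4
Vout = 58.625 * 4.4
Vout = 257.95 mV

257.95 mV


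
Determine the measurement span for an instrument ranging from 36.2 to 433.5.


Span = upper range - lower range.
Span = 433.5 - (36.2)
Span = 397.3

397.3


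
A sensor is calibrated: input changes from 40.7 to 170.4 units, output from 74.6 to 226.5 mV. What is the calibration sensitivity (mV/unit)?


Sensitivity = (y2 - y1) / (x2 - x1).
S = (226.5 - 74.6) / (170.4 - 40.7)
S = 151.9 / 129.7
S = 1.1712 mV/unit

1.1712 mV/unit


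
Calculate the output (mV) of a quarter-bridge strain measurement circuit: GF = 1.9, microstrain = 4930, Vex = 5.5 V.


Quarter bridge output: Vout = (GF * epsilon * Vex) / 4.
Vout = (1.9 * 4930e-6 * 5.5) / 4
Vout = 0.0515185 / 4 V
Vout = 0.01287963 V = 12.8796 mV

12.8796 mV


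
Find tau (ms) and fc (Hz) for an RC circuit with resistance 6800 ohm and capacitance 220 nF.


Time constant: tau = R * C.
tau = 6800 * 2.20e-07 = 0.001496 s
tau = 1.496 ms
Cutoff frequency: fc = 1 / (2*pi*R*C).
fc = 1 / (2*pi*0.001496) = 106.39 Hz

tau = 1.496 ms, fc = 106.39 Hz


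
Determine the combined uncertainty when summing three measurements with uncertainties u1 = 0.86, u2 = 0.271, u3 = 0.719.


For a sum of independent quantities, uc = sqrt(u1^2 + u2^2 + u3^2).
uc = sqrt(0.86^2 + 0.271^2 + 0.719^2)
uc = sqrt(0.7396 + 0.073441 + 0.516961)
uc = 1.1533

1.1533


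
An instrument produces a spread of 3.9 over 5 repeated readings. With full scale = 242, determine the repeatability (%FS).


Repeatability = (spread / full scale) * 100%.
R = (3.9 / 242) * 100
R = 1.612 %FS

1.612 %FS


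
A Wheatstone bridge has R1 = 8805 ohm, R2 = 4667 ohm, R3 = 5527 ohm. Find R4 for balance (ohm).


At balance: R1*R4 = R2*R3, so R4 = R2*R3/R1.
R4 = 4667 * 5527 / 8805
R4 = 25794509 / 8805
R4 = 2929.53 ohm

2929.53 ohm


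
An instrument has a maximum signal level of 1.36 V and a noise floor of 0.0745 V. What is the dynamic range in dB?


Dynamic range = 20 * log10(Vmax / Vnoise).
DR = 20 * log10(1.36 / 0.0745)
DR = 20 * log10(18.26)
DR = 25.23 dB

25.23 dB


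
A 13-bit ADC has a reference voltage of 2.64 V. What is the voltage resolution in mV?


The resolution (LSB) of an ADC is Vref / 2^n.
LSB = 2.64 / 2^13
LSB = 2.64 / 8192
LSB = 0.00032227 V = 0.32226562 mV

0.32226562 mV


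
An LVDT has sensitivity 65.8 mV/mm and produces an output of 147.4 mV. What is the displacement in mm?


Displacement = Vout / sensitivity.
d = 147.4 / 65.8
d = 2.24 mm

2.24 mm


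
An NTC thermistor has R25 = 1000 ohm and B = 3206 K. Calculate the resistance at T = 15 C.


NTC thermistor equation: Rt = R25 * exp(B * (1/T - 1/T25)).
T in Kelvin: 288.15 K, T25 = 298.15 K
1/T - 1/T25 = 1/288.15 - 1/298.15 = 0.0001164
B * (1/T - 1/T25) = 3206 * 0.0001164 = 0.3732
Rt = 1000 * exp(0.3732) = 1452.3 ohm

1452.3 ohm


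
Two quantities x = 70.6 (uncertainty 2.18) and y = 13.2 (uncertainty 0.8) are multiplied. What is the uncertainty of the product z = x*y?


For a product z = x*y, the relative uncertainty is:
uz/z = sqrt((ux/x)^2 + (uy/y)^2)
Relative uncertainties: ux/x = 2.18/70.6 = 0.030878
uy/y = 0.8/13.2 = 0.060606
z = 70.6 * 13.2 = 931.9
uz = 931.9 * sqrt(0.030878^2 + 0.060606^2) = 63.388

63.388


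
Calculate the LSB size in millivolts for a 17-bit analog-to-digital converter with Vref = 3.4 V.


The resolution (LSB) of an ADC is Vref / 2^n.
LSB = 3.4 / 2^17
LSB = 3.4 / 131072
LSB = 2.594e-05 V = 0.02593994 mV

0.02593994 mV


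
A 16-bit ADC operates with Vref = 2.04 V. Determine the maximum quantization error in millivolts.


The maximum quantization error is +/- LSB/2.
LSB = Vref / 2^n = 2.04 / 65536 = 3.113e-05 V
Max error = LSB / 2 = 3.113e-05 / 2 = 1.556e-05 V
Max error = 0.0156 mV

0.0156 mV


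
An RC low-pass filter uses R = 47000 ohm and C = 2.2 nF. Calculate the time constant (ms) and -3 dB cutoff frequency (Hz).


Time constant: tau = R * C.
tau = 47000 * 2.20e-09 = 0.0001034 s
tau = 0.1034 ms
Cutoff frequency: fc = 1 / (2*pi*R*C).
fc = 1 / (2*pi*0.0001034) = 1539.22 Hz

tau = 0.1034 ms, fc = 1539.22 Hz


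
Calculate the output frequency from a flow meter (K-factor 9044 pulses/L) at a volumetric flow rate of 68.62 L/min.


Frequency = K * Q / 60 (converting L/min to L/s).
f = 9044 * 68.62 / 60
f = 620599.28 / 60
f = 10343.32 Hz

10343.32 Hz


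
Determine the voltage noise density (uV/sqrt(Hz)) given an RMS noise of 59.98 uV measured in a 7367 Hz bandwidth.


Noise spectral density = Vrms / sqrt(BW).
NSD = 59.98 / sqrt(7367)
NSD = 59.98 / 85.8312
NSD = 0.6988 uV/sqrt(Hz)

0.6988 uV/sqrt(Hz)


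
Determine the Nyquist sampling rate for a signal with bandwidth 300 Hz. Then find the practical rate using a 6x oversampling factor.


By Nyquist theorem, fs_min = 2 * fmax.
fs_min = 2 * 300 = 600 Hz
Practical rate = 6 * fs_min = 6 * 600 = 3600 Hz

fs_min = 600 Hz, fs_practical = 3600 Hz


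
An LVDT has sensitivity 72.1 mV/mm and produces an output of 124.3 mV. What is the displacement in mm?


Displacement = Vout / sensitivity.
d = 124.3 / 72.1
d = 1.724 mm

1.724 mm


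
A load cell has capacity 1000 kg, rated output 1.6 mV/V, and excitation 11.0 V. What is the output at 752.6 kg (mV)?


Vout = rated_output * Vex * (load / capacity).
Vout = 1.6 * 11.0 * (752.6 / 1000)
Vout = 1.6 * 11.0 * 0.7526
Vout = 13.246 mV

13.246 mV


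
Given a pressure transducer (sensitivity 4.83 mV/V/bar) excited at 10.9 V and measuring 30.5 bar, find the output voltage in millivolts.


Output = sensitivity * Vex * P.
Vout = 4.83 * 10.9 * 30.5
Vout = 52.647 * 30.5
Vout = 1605.73 mV

1605.73 mV


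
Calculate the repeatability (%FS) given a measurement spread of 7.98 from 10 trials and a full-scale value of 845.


Repeatability = (spread / full scale) * 100%.
R = (7.98 / 845) * 100
R = 0.944 %FS

0.944 %FS


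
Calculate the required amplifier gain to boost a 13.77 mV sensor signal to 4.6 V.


Gain = Vout / Vin (converting to same units).
G = 4.6 V / 13.77 mV
G = 4600.0 mV / 13.77 mV
G = 334.06

334.06


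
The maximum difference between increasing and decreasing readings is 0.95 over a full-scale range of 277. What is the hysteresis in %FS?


Hysteresis = (max difference / full scale) * 100%.
H = (0.95 / 277) * 100
H = 0.343 %FS

0.343 %FS


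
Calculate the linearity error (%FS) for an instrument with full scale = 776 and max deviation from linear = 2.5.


Linearity error = (max deviation / full scale) * 100%.
Linearity = (2.5 / 776) * 100
Linearity = 0.322 %FS

0.322 %FS


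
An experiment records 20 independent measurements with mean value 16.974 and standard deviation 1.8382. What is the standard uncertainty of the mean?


The standard uncertainty for Type A evaluation is u = s / sqrt(n).
u = 1.8382 / sqrt(20)
u = 1.8382 / 4.4721
u = 0.411

0.411


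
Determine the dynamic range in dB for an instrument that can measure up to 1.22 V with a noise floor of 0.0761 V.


Dynamic range = 20 * log10(Vmax / Vnoise).
DR = 20 * log10(1.22 / 0.0761)
DR = 20 * log10(16.03)
DR = 24.1 dB

24.1 dB


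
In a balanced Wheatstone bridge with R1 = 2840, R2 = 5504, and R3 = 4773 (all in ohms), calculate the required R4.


At balance: R1*R4 = R2*R3, so R4 = R2*R3/R1.
R4 = 5504 * 4773 / 2840
R4 = 26270592 / 2840
R4 = 9250.21 ohm

9250.21 ohm


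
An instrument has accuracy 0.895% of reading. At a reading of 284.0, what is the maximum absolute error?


Absolute error = (accuracy% / 100) * reading.
Error = (0.895 / 100) * 284.0
Error = 0.00895 * 284.0
Error = 2.5418

2.5418


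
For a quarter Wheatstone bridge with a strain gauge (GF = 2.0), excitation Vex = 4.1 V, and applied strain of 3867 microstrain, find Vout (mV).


Quarter bridge output: Vout = (GF * epsilon * Vex) / 4.
Vout = (2.0 * 3867e-6 * 4.1) / 4
Vout = 0.0317094 / 4 V
Vout = 0.00792735 V = 7.9273 mV

7.9273 mV


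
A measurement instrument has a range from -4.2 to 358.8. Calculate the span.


Span = upper range - lower range.
Span = 358.8 - (-4.2)
Span = 363.0

363.0


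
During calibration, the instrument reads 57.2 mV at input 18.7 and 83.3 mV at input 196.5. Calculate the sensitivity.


Sensitivity = (y2 - y1) / (x2 - x1).
S = (83.3 - 57.2) / (196.5 - 18.7)
S = 26.1 / 177.8
S = 0.1468 mV/unit

0.1468 mV/unit


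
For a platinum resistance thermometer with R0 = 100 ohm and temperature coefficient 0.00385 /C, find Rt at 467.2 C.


The RTD equation: Rt = R0 * (1 + alpha * T).
Rt = 100 * (1 + 0.00385 * 467.2)
Rt = 100 * (1 + 1.79872)
Rt = 100 * 2.79872
Rt = 279.872 ohm

279.872 ohm


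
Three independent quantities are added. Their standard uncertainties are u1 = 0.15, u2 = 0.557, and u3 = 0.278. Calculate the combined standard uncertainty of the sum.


For a sum of independent quantities, uc = sqrt(u1^2 + u2^2 + u3^2).
uc = sqrt(0.15^2 + 0.557^2 + 0.278^2)
uc = sqrt(0.0225 + 0.310249 + 0.077284)
uc = 0.6403

0.6403


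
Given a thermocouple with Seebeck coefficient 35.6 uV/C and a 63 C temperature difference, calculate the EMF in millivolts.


The thermocouple output V = sensitivity * dT.
V = 35.6 uV/C * 63 C
V = 2242.8 uV
V = 2.243 mV

2.243 mV


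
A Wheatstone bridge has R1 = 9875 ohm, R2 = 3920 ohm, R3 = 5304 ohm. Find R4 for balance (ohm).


At balance: R1*R4 = R2*R3, so R4 = R2*R3/R1.
R4 = 3920 * 5304 / 9875
R4 = 20791680 / 9875
R4 = 2105.49 ohm

2105.49 ohm


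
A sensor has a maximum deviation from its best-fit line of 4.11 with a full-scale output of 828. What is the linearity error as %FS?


Linearity error = (max deviation / full scale) * 100%.
Linearity = (4.11 / 828) * 100
Linearity = 0.496 %FS

0.496 %FS


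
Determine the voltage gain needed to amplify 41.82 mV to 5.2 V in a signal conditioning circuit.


Gain = Vout / Vin (converting to same units).
G = 5.2 V / 41.82 mV
G = 5200.0 mV / 41.82 mV
G = 124.34

124.34


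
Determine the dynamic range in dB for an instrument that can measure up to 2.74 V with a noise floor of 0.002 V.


Dynamic range = 20 * log10(Vmax / Vnoise).
DR = 20 * log10(2.74 / 0.002)
DR = 20 * log10(1370.0)
DR = 62.73 dB

62.73 dB


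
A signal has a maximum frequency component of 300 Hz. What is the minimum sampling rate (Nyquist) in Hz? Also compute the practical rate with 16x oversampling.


By Nyquist theorem, fs_min = 2 * fmax.
fs_min = 2 * 300 = 600 Hz
Practical rate = 16 * fs_min = 16 * 600 = 9600 Hz

fs_min = 600 Hz, fs_practical = 9600 Hz


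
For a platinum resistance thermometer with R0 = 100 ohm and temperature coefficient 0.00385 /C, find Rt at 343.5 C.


The RTD equation: Rt = R0 * (1 + alpha * T).
Rt = 100 * (1 + 0.00385 * 343.5)
Rt = 100 * (1 + 1.322475)
Rt = 100 * 2.322475
Rt = 232.247 ohm

232.247 ohm


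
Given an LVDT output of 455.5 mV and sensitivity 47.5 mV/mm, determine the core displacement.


Displacement = Vout / sensitivity.
d = 455.5 / 47.5
d = 9.589 mm

9.589 mm


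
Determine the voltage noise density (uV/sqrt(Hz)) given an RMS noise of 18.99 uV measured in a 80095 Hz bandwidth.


Noise spectral density = Vrms / sqrt(BW).
NSD = 18.99 / sqrt(80095)
NSD = 18.99 / 283.0106
NSD = 0.0671 uV/sqrt(Hz)

0.0671 uV/sqrt(Hz)


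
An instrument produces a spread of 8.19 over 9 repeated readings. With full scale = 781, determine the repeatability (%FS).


Repeatability = (spread / full scale) * 100%.
R = (8.19 / 781) * 100
R = 1.049 %FS

1.049 %FS


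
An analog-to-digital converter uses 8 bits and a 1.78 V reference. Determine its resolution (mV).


The resolution (LSB) of an ADC is Vref / 2^n.
LSB = 1.78 / 2^8
LSB = 1.78 / 256
LSB = 0.00695313 V = 6.953125 mV

6.953125 mV


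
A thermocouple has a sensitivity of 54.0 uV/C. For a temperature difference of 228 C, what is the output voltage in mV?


The thermocouple output V = sensitivity * dT.
V = 54.0 uV/C * 228 C
V = 12312.0 uV
V = 12.312 mV

12.312 mV


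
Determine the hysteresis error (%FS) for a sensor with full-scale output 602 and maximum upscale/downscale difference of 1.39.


Hysteresis = (max difference / full scale) * 100%.
H = (1.39 / 602) * 100
H = 0.231 %FS

0.231 %FS


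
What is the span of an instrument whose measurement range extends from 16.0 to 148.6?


Span = upper range - lower range.
Span = 148.6 - (16.0)
Span = 132.6

132.6


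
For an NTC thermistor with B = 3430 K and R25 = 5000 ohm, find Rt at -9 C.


NTC thermistor equation: Rt = R25 * exp(B * (1/T - 1/T25)).
T in Kelvin: 264.15 K, T25 = 298.15 K
1/T - 1/T25 = 1/264.15 - 1/298.15 = 0.00043171
B * (1/T - 1/T25) = 3430 * 0.00043171 = 1.4808
Rt = 5000 * exp(1.4808) = 21981.6 ohm

21981.6 ohm


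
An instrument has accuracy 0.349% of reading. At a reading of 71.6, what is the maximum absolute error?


Absolute error = (accuracy% / 100) * reading.
Error = (0.349 / 100) * 71.6
Error = 0.00349 * 71.6
Error = 0.2499

0.2499


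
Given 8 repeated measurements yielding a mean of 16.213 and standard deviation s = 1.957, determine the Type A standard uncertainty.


The standard uncertainty for Type A evaluation is u = s / sqrt(n).
u = 1.957 / sqrt(8)
u = 1.957 / 2.8284
u = 0.6919

0.6919


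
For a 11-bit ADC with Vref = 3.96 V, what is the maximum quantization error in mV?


The maximum quantization error is +/- LSB/2.
LSB = Vref / 2^n = 3.96 / 2048 = 0.00193359 V
Max error = LSB / 2 = 0.00193359 / 2 = 0.0009668 V
Max error = 0.9668 mV

0.9668 mV


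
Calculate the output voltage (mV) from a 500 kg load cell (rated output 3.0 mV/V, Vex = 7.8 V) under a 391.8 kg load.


Vout = rated_output * Vex * (load / capacity).
Vout = 3.0 * 7.8 * (391.8 / 500)
Vout = 3.0 * 7.8 * 0.7836
Vout = 18.336 mV

18.336 mV


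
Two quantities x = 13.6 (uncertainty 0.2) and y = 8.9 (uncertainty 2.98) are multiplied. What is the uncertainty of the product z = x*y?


For a product z = x*y, the relative uncertainty is:
uz/z = sqrt((ux/x)^2 + (uy/y)^2)
Relative uncertainties: ux/x = 0.2/13.6 = 0.014706
uy/y = 2.98/8.9 = 0.334831
z = 13.6 * 8.9 = 121.0
uz = 121.0 * sqrt(0.014706^2 + 0.334831^2) = 40.567

40.567


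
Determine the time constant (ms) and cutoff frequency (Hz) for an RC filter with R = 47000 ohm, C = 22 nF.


Time constant: tau = R * C.
tau = 47000 * 2.20e-08 = 0.001034 s
tau = 1.034 ms
Cutoff frequency: fc = 1 / (2*pi*R*C).
fc = 1 / (2*pi*0.001034) = 153.92 Hz

tau = 1.034 ms, fc = 153.92 Hz


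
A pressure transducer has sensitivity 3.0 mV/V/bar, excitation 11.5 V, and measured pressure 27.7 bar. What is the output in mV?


Output = sensitivity * Vex * P.
Vout = 3.0 * 11.5 * 27.7
Vout = 34.5 * 27.7
Vout = 955.65 mV

955.65 mV


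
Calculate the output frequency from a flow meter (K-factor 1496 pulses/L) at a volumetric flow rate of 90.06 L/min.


Frequency = K * Q / 60 (converting L/min to L/s).
f = 1496 * 90.06 / 60
f = 134729.76 / 60
f = 2245.5 Hz

2245.5 Hz


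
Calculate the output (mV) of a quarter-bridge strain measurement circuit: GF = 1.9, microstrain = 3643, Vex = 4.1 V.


Quarter bridge output: Vout = (GF * epsilon * Vex) / 4.
Vout = (1.9 * 3643e-6 * 4.1) / 4
Vout = 0.02837897 / 4 V
Vout = 0.00709474 V = 7.0947 mV

7.0947 mV


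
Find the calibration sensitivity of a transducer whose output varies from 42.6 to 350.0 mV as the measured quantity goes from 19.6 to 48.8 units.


Sensitivity = (y2 - y1) / (x2 - x1).
S = (350.0 - 42.6) / (48.8 - 19.6)
S = 307.4 / 29.2
S = 10.5274 mV/unit

10.5274 mV/unit


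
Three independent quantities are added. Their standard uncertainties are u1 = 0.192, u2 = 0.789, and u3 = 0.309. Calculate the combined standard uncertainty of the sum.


For a sum of independent quantities, uc = sqrt(u1^2 + u2^2 + u3^2).
uc = sqrt(0.192^2 + 0.789^2 + 0.309^2)
uc = sqrt(0.036864 + 0.622521 + 0.095481)
uc = 0.8688

0.8688


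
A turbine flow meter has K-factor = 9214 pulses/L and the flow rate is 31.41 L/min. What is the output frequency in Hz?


Frequency = K * Q / 60 (converting L/min to L/s).
f = 9214 * 31.41 / 60
f = 289411.74 / 60
f = 4823.53 Hz

4823.53 Hz


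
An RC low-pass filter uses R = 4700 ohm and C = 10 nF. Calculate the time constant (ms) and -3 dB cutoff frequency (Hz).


Time constant: tau = R * C.
tau = 4700 * 1.00e-08 = 4.7e-05 s
tau = 0.047 ms
Cutoff frequency: fc = 1 / (2*pi*R*C).
fc = 1 / (2*pi*4.7e-05) = 3386.28 Hz

tau = 0.047 ms, fc = 3386.28 Hz


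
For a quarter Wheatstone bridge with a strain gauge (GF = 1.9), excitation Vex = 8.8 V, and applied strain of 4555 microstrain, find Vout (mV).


Quarter bridge output: Vout = (GF * epsilon * Vex) / 4.
Vout = (1.9 * 4555e-6 * 8.8) / 4
Vout = 0.0761596 / 4 V
Vout = 0.0190399 V = 19.0399 mV

19.0399 mV


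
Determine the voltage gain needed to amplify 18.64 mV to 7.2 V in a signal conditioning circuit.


Gain = Vout / Vin (converting to same units).
G = 7.2 V / 18.64 mV
G = 7200.0 mV / 18.64 mV
G = 386.27

386.27


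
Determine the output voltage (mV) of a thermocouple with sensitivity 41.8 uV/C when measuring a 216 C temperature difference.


The thermocouple output V = sensitivity * dT.
V = 41.8 uV/C * 216 C
V = 9028.8 uV
V = 9.029 mV

9.029 mV


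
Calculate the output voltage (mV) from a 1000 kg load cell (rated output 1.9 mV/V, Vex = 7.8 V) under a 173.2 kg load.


Vout = rated_output * Vex * (load / capacity).
Vout = 1.9 * 7.8 * (173.2 / 1000)
Vout = 1.9 * 7.8 * 0.1732
Vout = 2.567 mV

2.567 mV


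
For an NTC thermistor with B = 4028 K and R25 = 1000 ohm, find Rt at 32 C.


NTC thermistor equation: Rt = R25 * exp(B * (1/T - 1/T25)).
T in Kelvin: 305.15 K, T25 = 298.15 K
1/T - 1/T25 = 1/305.15 - 1/298.15 = -7.694e-05
B * (1/T - 1/T25) = 4028 * -7.694e-05 = -0.3099
Rt = 1000 * exp(-0.3099) = 733.5 ohm

733.5 ohm


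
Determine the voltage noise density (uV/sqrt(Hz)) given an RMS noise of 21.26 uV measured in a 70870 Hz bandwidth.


Noise spectral density = Vrms / sqrt(BW).
NSD = 21.26 / sqrt(70870)
NSD = 21.26 / 266.2142
NSD = 0.0799 uV/sqrt(Hz)

0.0799 uV/sqrt(Hz)


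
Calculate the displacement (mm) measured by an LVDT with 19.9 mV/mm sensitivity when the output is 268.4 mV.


Displacement = Vout / sensitivity.
d = 268.4 / 19.9
d = 13.487 mm

13.487 mm


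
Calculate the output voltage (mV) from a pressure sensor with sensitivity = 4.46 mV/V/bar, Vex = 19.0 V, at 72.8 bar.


Output = sensitivity * Vex * P.
Vout = 4.46 * 19.0 * 72.8
Vout = 84.74 * 72.8
Vout = 6169.07 mV

6169.07 mV


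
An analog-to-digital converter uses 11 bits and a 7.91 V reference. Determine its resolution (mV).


The resolution (LSB) of an ADC is Vref / 2^n.
LSB = 7.91 / 2^11
LSB = 7.91 / 2048
LSB = 0.0038623 V = 3.86230469 mV

3.86230469 mV


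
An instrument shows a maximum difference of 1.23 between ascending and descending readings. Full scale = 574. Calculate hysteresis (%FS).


Hysteresis = (max difference / full scale) * 100%.
H = (1.23 / 574) * 100
H = 0.214 %FS

0.214 %FS


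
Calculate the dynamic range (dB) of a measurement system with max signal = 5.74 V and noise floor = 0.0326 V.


Dynamic range = 20 * log10(Vmax / Vnoise).
DR = 20 * log10(5.74 / 0.0326)
DR = 20 * log10(176.07)
DR = 44.91 dB

44.91 dB


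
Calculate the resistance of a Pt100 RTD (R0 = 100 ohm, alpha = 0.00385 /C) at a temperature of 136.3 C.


The RTD equation: Rt = R0 * (1 + alpha * T).
Rt = 100 * (1 + 0.00385 * 136.3)
Rt = 100 * (1 + 0.524755)
Rt = 100 * 1.524755
Rt = 152.476 ohm

152.476 ohm


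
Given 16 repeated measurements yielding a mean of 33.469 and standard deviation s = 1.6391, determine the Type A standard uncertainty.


The standard uncertainty for Type A evaluation is u = s / sqrt(n).
u = 1.6391 / sqrt(16)
u = 1.6391 / 4.0
u = 0.4098

0.4098


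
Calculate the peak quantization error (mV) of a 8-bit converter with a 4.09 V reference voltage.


The maximum quantization error is +/- LSB/2.
LSB = Vref / 2^n = 4.09 / 256 = 0.01597656 V
Max error = LSB / 2 = 0.01597656 / 2 = 0.00798828 V
Max error = 7.9883 mV

7.9883 mV


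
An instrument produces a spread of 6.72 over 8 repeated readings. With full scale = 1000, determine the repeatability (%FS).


Repeatability = (spread / full scale) * 100%.
R = (6.72 / 1000) * 100
R = 0.672 %FS

0.672 %FS


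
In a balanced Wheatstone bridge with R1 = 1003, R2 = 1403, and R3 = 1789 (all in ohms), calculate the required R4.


At balance: R1*R4 = R2*R3, so R4 = R2*R3/R1.
R4 = 1403 * 1789 / 1003
R4 = 2509967 / 1003
R4 = 2502.46 ohm

2502.46 ohm


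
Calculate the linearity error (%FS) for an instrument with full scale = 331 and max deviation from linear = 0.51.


Linearity error = (max deviation / full scale) * 100%.
Linearity = (0.51 / 331) * 100
Linearity = 0.154 %FS

0.154 %FS


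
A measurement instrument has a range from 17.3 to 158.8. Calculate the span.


Span = upper range - lower range.
Span = 158.8 - (17.3)
Span = 141.5

141.5


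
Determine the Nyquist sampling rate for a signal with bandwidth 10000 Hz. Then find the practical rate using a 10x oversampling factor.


By Nyquist theorem, fs_min = 2 * fmax.
fs_min = 2 * 10000 = 20000 Hz
Practical rate = 10 * fs_min = 10 * 20000 = 200000 Hz

fs_min = 20000 Hz, fs_practical = 200000 Hz


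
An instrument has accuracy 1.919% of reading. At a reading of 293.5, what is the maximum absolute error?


Absolute error = (accuracy% / 100) * reading.
Error = (1.919 / 100) * 293.5
Error = 0.01919 * 293.5
Error = 5.6323

5.6323


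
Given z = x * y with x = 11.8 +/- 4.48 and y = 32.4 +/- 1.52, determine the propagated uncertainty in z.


For a product z = x*y, the relative uncertainty is:
uz/z = sqrt((ux/x)^2 + (uy/y)^2)
Relative uncertainties: ux/x = 4.48/11.8 = 0.379661
uy/y = 1.52/32.4 = 0.046914
z = 11.8 * 32.4 = 382.3
uz = 382.3 * sqrt(0.379661^2 + 0.046914^2) = 146.256

146.256


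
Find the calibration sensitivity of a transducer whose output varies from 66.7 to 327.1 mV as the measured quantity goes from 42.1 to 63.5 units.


Sensitivity = (y2 - y1) / (x2 - x1).
S = (327.1 - 66.7) / (63.5 - 42.1)
S = 260.4 / 21.4
S = 12.1682 mV/unit

12.1682 mV/unit


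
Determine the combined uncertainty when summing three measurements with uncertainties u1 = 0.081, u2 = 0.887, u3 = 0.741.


For a sum of independent quantities, uc = sqrt(u1^2 + u2^2 + u3^2).
uc = sqrt(0.081^2 + 0.887^2 + 0.741^2)
uc = sqrt(0.006561 + 0.786769 + 0.549081)
uc = 1.1586

1.1586


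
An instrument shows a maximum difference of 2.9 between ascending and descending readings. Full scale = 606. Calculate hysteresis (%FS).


Hysteresis = (max difference / full scale) * 100%.
H = (2.9 / 606) * 100
H = 0.479 %FS

0.479 %FS


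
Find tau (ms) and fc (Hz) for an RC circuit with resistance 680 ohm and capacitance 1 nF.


Time constant: tau = R * C.
tau = 680 * 1.00e-09 = 6.8e-07 s
tau = 0.0007 ms
Cutoff frequency: fc = 1 / (2*pi*R*C).
fc = 1 / (2*pi*6.8e-07) = 234051.39 Hz

tau = 0.0007 ms, fc = 234051.39 Hz


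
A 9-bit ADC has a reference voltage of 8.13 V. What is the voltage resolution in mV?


The resolution (LSB) of an ADC is Vref / 2^n.
LSB = 8.13 / 2^9
LSB = 8.13 / 512
LSB = 0.01587891 V = 15.87890625 mV

15.87890625 mV


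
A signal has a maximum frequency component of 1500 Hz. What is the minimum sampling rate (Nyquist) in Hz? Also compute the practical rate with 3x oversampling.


By Nyquist theorem, fs_min = 2 * fmax.
fs_min = 2 * 1500 = 3000 Hz
Practical rate = 3 * fs_min = 3 * 3000 = 9000 Hz

fs_min = 3000 Hz, fs_practical = 9000 Hz


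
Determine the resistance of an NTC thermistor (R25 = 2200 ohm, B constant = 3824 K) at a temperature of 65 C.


NTC thermistor equation: Rt = R25 * exp(B * (1/T - 1/T25)).
T in Kelvin: 338.15 K, T25 = 298.15 K
1/T - 1/T25 = 1/338.15 - 1/298.15 = -0.00039675
B * (1/T - 1/T25) = 3824 * -0.00039675 = -1.5172
Rt = 2200 * exp(-1.5172) = 482.5 ohm

482.5 ohm


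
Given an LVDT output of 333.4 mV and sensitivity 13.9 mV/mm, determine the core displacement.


Displacement = Vout / sensitivity.
d = 333.4 / 13.9
d = 23.986 mm

23.986 mm


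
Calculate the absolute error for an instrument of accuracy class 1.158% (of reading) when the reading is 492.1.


Absolute error = (accuracy% / 100) * reading.
Error = (1.158 / 100) * 492.1
Error = 0.01158 * 492.1
Error = 5.6985

5.6985


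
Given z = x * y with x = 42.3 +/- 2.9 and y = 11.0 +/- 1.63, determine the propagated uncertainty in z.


For a product z = x*y, the relative uncertainty is:
uz/z = sqrt((ux/x)^2 + (uy/y)^2)
Relative uncertainties: ux/x = 2.9/42.3 = 0.068558
uy/y = 1.63/11.0 = 0.148182
z = 42.3 * 11.0 = 465.3
uz = 465.3 * sqrt(0.068558^2 + 0.148182^2) = 75.971

75.971


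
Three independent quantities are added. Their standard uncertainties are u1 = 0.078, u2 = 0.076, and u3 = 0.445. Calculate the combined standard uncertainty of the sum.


For a sum of independent quantities, uc = sqrt(u1^2 + u2^2 + u3^2).
uc = sqrt(0.078^2 + 0.076^2 + 0.445^2)
uc = sqrt(0.006084 + 0.005776 + 0.198025)
uc = 0.4581

0.4581


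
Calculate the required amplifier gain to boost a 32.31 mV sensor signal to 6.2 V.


Gain = Vout / Vin (converting to same units).
G = 6.2 V / 32.31 mV
G = 6200.0 mV / 32.31 mV
G = 191.89

191.89


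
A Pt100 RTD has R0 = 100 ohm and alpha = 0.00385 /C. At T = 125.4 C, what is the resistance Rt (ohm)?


The RTD equation: Rt = R0 * (1 + alpha * T).
Rt = 100 * (1 + 0.00385 * 125.4)
Rt = 100 * (1 + 0.48279)
Rt = 100 * 1.48279
Rt = 148.279 ohm

148.279 ohm


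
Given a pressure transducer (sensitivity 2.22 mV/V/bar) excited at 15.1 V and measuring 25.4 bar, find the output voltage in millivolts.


Output = sensitivity * Vex * P.
Vout = 2.22 * 15.1 * 25.4
Vout = 33.522 * 25.4
Vout = 851.46 mV

851.46 mV


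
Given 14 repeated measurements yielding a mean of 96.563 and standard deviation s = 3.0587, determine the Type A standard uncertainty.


The standard uncertainty for Type A evaluation is u = s / sqrt(n).
u = 3.0587 / sqrt(14)
u = 3.0587 / 3.7417
u = 0.8175

0.8175


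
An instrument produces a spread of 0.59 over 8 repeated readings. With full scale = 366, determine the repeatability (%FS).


Repeatability = (spread / full scale) * 100%.
R = (0.59 / 366) * 100
R = 0.161 %FS

0.161 %FS


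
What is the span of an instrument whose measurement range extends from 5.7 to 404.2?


Span = upper range - lower range.
Span = 404.2 - (5.7)
Span = 398.5

398.5


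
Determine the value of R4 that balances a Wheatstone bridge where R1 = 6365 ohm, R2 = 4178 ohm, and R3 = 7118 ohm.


At balance: R1*R4 = R2*R3, so R4 = R2*R3/R1.
R4 = 4178 * 7118 / 6365
R4 = 29739004 / 6365
R4 = 4672.27 ohm

4672.27 ohm


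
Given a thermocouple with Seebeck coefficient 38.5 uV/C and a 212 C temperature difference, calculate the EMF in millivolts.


The thermocouple output V = sensitivity * dT.
V = 38.5 uV/C * 212 C
V = 8162.0 uV
V = 8.162 mV

8.162 mV


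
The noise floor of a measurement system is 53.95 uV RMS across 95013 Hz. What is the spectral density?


Noise spectral density = Vrms / sqrt(BW).
NSD = 53.95 / sqrt(95013)
NSD = 53.95 / 308.2418
NSD = 0.175 uV/sqrt(Hz)

0.175 uV/sqrt(Hz)


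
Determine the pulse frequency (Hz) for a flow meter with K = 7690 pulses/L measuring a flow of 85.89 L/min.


Frequency = K * Q / 60 (converting L/min to L/s).
f = 7690 * 85.89 / 60
f = 660494.1 / 60
f = 11008.23 Hz

11008.23 Hz


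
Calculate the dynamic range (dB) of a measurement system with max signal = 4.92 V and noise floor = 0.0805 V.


Dynamic range = 20 * log10(Vmax / Vnoise).
DR = 20 * log10(4.92 / 0.0805)
DR = 20 * log10(61.12)
DR = 35.72 dB

35.72 dB


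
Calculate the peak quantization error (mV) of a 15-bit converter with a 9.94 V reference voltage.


The maximum quantization error is +/- LSB/2.
LSB = Vref / 2^n = 9.94 / 32768 = 0.00030334 V
Max error = LSB / 2 = 0.00030334 / 2 = 0.00015167 V
Max error = 0.1517 mV

0.1517 mV


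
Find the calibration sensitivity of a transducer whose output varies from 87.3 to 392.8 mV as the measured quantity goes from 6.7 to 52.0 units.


Sensitivity = (y2 - y1) / (x2 - x1).
S = (392.8 - 87.3) / (52.0 - 6.7)
S = 305.5 / 45.3
S = 6.7439 mV/unit

6.7439 mV/unit


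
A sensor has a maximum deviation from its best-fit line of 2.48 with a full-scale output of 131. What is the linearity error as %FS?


Linearity error = (max deviation / full scale) * 100%.
Linearity = (2.48 / 131) * 100
Linearity = 1.893 %FS

1.893 %FS


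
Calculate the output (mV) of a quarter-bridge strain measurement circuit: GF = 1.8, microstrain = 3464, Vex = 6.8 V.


Quarter bridge output: Vout = (GF * epsilon * Vex) / 4.
Vout = (1.8 * 3464e-6 * 6.8) / 4
Vout = 0.04239936 / 4 V
Vout = 0.01059984 V = 10.5998 mV

10.5998 mV


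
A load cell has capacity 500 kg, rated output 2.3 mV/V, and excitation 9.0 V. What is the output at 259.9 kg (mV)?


Vout = rated_output * Vex * (load / capacity).
Vout = 2.3 * 9.0 * (259.9 / 500)
Vout = 2.3 * 9.0 * 0.5198
Vout = 10.76 mV

10.76 mV


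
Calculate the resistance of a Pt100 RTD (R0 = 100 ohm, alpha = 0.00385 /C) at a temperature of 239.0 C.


The RTD equation: Rt = R0 * (1 + alpha * T).
Rt = 100 * (1 + 0.00385 * 239.0)
Rt = 100 * (1 + 0.92015)
Rt = 100 * 1.92015
Rt = 192.015 ohm

192.015 ohm


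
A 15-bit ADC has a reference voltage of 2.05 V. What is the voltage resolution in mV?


The resolution (LSB) of an ADC is Vref / 2^n.
LSB = 2.05 / 2^15
LSB = 2.05 / 32768
LSB = 6.256e-05 V = 0.06256104 mV

0.06256104 mV


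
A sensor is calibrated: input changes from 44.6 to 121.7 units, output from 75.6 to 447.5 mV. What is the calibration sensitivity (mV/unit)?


Sensitivity = (y2 - y1) / (x2 - x1).
S = (447.5 - 75.6) / (121.7 - 44.6)
S = 371.9 / 77.1
S = 4.8236 mV/unit

4.8236 mV/unit


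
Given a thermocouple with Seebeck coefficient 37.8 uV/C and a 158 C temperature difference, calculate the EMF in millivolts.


The thermocouple output V = sensitivity * dT.
V = 37.8 uV/C * 158 C
V = 5972.4 uV
V = 5.972 mV

5.972 mV


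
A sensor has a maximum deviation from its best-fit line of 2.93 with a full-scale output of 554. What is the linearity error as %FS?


Linearity error = (max deviation / full scale) * 100%.
Linearity = (2.93 / 554) * 100
Linearity = 0.529 %FS

0.529 %FS


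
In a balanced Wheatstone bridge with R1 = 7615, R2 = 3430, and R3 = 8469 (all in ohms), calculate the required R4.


At balance: R1*R4 = R2*R3, so R4 = R2*R3/R1.
R4 = 3430 * 8469 / 7615
R4 = 29048670 / 7615
R4 = 3814.66 ohm

3814.66 ohm


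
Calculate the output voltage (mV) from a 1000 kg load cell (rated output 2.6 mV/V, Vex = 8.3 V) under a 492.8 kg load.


Vout = rated_output * Vex * (load / capacity).
Vout = 2.6 * 8.3 * (492.8 / 1000)
Vout = 2.6 * 8.3 * 0.4928
Vout = 10.635 mV

10.635 mV


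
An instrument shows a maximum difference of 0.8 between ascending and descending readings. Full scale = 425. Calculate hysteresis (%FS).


Hysteresis = (max difference / full scale) * 100%.
H = (0.8 / 425) * 100
H = 0.188 %FS

0.188 %FS


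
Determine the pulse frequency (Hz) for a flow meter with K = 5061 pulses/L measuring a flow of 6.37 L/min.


Frequency = K * Q / 60 (converting L/min to L/s).
f = 5061 * 6.37 / 60
f = 32238.57 / 60
f = 537.31 Hz

537.31 Hz


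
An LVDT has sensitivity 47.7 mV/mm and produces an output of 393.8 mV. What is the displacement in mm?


Displacement = Vout / sensitivity.
d = 393.8 / 47.7
d = 8.256 mm

8.256 mm


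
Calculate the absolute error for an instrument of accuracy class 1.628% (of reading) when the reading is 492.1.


Absolute error = (accuracy% / 100) * reading.
Error = (1.628 / 100) * 492.1
Error = 0.01628 * 492.1
Error = 8.0114

8.0114


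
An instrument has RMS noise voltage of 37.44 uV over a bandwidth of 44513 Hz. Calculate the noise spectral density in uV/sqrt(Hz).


Noise spectral density = Vrms / sqrt(BW).
NSD = 37.44 / sqrt(44513)
NSD = 37.44 / 210.981
NSD = 0.1775 uV/sqrt(Hz)

0.1775 uV/sqrt(Hz)


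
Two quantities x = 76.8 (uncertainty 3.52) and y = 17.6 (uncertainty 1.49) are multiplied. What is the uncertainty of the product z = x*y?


For a product z = x*y, the relative uncertainty is:
uz/z = sqrt((ux/x)^2 + (uy/y)^2)
Relative uncertainties: ux/x = 3.52/76.8 = 0.045833
uy/y = 1.49/17.6 = 0.084659
z = 76.8 * 17.6 = 1351.7
uz = 1351.7 * sqrt(0.045833^2 + 0.084659^2) = 130.126

130.126


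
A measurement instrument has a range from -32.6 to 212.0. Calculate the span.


Span = upper range - lower range.
Span = 212.0 - (-32.6)
Span = 244.6

244.6


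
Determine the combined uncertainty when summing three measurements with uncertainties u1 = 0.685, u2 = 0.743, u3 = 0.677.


For a sum of independent quantities, uc = sqrt(u1^2 + u2^2 + u3^2).
uc = sqrt(0.685^2 + 0.743^2 + 0.677^2)
uc = sqrt(0.469225 + 0.552049 + 0.458329)
uc = 1.2164

1.2164


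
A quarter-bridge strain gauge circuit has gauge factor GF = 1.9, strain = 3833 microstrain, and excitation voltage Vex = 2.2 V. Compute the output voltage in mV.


Quarter bridge output: Vout = (GF * epsilon * Vex) / 4.
Vout = (1.9 * 3833e-6 * 2.2) / 4
Vout = 0.01602194 / 4 V
Vout = 0.00400549 V = 4.0055 mV

4.0055 mV


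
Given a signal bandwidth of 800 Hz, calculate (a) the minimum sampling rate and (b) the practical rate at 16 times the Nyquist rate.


By Nyquist theorem, fs_min = 2 * fmax.
fs_min = 2 * 800 = 1600 Hz
Practical rate = 16 * fs_min = 16 * 1600 = 25600 Hz

fs_min = 1600 Hz, fs_practical = 25600 Hz


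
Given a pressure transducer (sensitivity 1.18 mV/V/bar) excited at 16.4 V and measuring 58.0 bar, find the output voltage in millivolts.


Output = sensitivity * Vex * P.
Vout = 1.18 * 16.4 * 58.0
Vout = 19.352 * 58.0
Vout = 1122.42 mV

1122.42 mV


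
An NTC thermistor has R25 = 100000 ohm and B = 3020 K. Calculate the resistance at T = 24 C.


NTC thermistor equation: Rt = R25 * exp(B * (1/T - 1/T25)).
T in Kelvin: 297.15 K, T25 = 298.15 K
1/T - 1/T25 = 1/297.15 - 1/298.15 = 1.129e-05
B * (1/T - 1/T25) = 3020 * 1.129e-05 = 0.0341
Rt = 100000 * exp(0.0341) = 103467.5 ohm

103467.5 ohm


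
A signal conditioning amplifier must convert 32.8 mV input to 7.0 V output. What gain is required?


Gain = Vout / Vin (converting to same units).
G = 7.0 V / 32.8 mV
G = 7000.0 mV / 32.8 mV
G = 213.41

213.41


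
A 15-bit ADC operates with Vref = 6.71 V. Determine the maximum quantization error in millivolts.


The maximum quantization error is +/- LSB/2.
LSB = Vref / 2^n = 6.71 / 32768 = 0.00020477 V
Max error = LSB / 2 = 0.00020477 / 2 = 0.00010239 V
Max error = 0.1024 mV

0.1024 mV


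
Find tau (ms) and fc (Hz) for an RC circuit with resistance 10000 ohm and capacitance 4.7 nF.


Time constant: tau = R * C.
tau = 10000 * 4.70e-09 = 4.7e-05 s
tau = 0.047 ms
Cutoff frequency: fc = 1 / (2*pi*R*C).
fc = 1 / (2*pi*4.7e-05) = 3386.28 Hz

tau = 0.047 ms, fc = 3386.28 Hz


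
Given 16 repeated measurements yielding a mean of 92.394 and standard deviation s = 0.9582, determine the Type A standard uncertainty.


The standard uncertainty for Type A evaluation is u = s / sqrt(n).
u = 0.9582 / sqrt(16)
u = 0.9582 / 4.0
u = 0.2396

0.2396


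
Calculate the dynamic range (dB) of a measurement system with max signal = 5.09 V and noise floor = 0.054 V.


Dynamic range = 20 * log10(Vmax / Vnoise).
DR = 20 * log10(5.09 / 0.054)
DR = 20 * log10(94.26)
DR = 39.49 dB

39.49 dB


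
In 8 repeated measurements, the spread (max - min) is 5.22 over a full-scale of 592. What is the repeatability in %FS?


Repeatability = (spread / full scale) * 100%.
R = (5.22 / 592) * 100
R = 0.882 %FS

0.882 %FS


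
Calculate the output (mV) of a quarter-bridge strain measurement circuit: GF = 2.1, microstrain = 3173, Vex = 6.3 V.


Quarter bridge output: Vout = (GF * epsilon * Vex) / 4.
Vout = (2.1 * 3173e-6 * 6.3) / 4
Vout = 0.04197879 / 4 V
Vout = 0.0104947 V = 10.4947 mV

10.4947 mV


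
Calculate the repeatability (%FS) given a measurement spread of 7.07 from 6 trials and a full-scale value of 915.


Repeatability = (spread / full scale) * 100%.
R = (7.07 / 915) * 100
R = 0.773 %FS

0.773 %FS
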